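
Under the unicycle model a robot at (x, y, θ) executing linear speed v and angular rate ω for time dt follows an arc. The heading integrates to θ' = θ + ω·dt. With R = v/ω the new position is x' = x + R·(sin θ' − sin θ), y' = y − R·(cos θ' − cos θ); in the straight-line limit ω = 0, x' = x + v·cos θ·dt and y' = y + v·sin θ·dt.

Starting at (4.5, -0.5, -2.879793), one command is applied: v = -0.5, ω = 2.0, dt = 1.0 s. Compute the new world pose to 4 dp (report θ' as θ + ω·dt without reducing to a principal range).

(4.6279, -0.0992, -0.8798)

θ' = -2.8798 + 2.0·1.0 = -0.8798
R = v/ω = -0.5/2.0 = -0.2500
x' = 4.5 + -0.2500·(sin -0.8798 − sin -2.8798) = 4.6279
y' = -0.5 − -0.2500·(cos -0.8798 − cos -2.8798) = -0.0992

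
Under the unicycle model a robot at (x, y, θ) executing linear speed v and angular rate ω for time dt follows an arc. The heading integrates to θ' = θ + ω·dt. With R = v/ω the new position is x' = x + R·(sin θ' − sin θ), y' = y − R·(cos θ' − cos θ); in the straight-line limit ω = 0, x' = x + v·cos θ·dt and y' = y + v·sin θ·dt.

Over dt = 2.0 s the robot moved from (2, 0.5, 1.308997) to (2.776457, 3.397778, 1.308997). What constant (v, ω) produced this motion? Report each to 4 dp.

Δθ = 1.308997 − 1.308997 = 0.000000
ω = Δθ/dt = 0.000000/2.0 = 0.0000
ω = 0 → v = (Δx·cos θ + Δy·sin θ)/dt = 1.5000

v = 1.5000, ω = 0.0000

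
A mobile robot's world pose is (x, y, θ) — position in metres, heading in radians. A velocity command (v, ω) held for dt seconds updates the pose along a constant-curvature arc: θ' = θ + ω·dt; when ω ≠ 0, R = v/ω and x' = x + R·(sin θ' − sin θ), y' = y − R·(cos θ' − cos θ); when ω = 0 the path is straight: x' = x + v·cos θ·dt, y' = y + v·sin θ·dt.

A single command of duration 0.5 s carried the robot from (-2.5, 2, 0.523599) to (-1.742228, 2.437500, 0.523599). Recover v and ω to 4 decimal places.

Δθ = 0.523599 − 0.523599 = 0.000000
ω = Δθ/dt = 0.000000/0.5 = 0.0000
ω = 0 → v = (Δx·cos θ + Δy·sin θ)/dt = 1.7500

v = 1.7500, ω = 0.0000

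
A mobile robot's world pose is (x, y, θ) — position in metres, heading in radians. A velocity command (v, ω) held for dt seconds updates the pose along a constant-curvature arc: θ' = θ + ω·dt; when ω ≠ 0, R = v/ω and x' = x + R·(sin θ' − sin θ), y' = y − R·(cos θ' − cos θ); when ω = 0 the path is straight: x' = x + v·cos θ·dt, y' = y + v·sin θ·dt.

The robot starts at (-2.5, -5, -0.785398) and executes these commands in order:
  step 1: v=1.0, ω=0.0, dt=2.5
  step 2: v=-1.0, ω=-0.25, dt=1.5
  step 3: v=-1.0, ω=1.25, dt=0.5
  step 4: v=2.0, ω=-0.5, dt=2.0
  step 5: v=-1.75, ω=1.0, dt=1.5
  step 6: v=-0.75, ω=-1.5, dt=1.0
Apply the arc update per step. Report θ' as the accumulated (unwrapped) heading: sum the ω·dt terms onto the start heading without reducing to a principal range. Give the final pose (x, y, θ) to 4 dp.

(-2.1093, -6.2961, -1.5354)

step 1: θ'=-0.7854 (straight) → pose (-0.7322, -6.7678, -0.7854)
step 2: θ'=-1.1604 (R=4.0000) → pose (-1.5717, -5.5352, -1.1604)
step 3: θ'=-0.5354 (R=-0.8000) → pose (-1.8971, -5.1664, -0.5354)
step 4: θ'=-1.5354 (R=-4.0000) → pose (0.0597, -8.4651, -1.5354)
step 5: θ'=-0.0354 (R=-1.7500) → pose (-1.6273, -6.7781, -0.0354)
step 6: θ'=-1.5354 (R=0.5000) → pose (-2.1093, -6.2961, -1.5354)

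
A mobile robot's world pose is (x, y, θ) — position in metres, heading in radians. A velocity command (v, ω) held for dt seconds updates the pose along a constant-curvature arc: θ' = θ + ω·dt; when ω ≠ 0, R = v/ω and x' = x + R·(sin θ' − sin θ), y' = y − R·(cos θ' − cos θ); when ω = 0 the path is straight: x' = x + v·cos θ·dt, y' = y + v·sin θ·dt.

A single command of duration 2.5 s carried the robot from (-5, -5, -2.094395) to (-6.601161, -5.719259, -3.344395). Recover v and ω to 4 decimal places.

Δθ = -3.344395 − -2.094395 = -1.250000
ω = Δθ/dt = -1.250000/2.5 = -0.5000
R = Δx/(sin θ' − sin θ) = -1.5000
v = R·ω = -1.5000·-0.5000 = 0.7500

v = 0.7500, ω = -0.5000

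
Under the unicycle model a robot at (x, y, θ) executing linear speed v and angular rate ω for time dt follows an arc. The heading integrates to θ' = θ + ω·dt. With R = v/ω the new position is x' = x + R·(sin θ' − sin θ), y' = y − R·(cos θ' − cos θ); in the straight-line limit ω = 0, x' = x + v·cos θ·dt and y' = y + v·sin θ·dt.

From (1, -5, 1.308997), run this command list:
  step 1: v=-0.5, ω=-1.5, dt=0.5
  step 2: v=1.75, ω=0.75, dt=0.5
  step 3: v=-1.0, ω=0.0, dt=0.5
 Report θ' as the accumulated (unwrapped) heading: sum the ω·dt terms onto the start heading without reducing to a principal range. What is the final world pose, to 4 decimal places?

(1.1960, -5.0076, 0.9340)

step 1: θ'=0.5590 (R=0.3333) → pose (0.8548, -5.1963, 0.5590)
step 2: θ'=0.9340 (R=2.3333) → pose (1.4934, -4.6056, 0.9340)
step 3: θ'=0.9340 (straight) → pose (1.1960, -5.0076, 0.9340)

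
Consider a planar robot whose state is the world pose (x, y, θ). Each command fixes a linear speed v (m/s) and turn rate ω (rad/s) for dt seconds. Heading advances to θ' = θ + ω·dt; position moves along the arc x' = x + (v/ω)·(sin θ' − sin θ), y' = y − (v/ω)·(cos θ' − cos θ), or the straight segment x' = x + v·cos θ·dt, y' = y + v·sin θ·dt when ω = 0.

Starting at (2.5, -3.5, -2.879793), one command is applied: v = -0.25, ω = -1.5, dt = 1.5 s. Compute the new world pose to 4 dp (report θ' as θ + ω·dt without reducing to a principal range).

(2.6955, -3.7286, -5.1298)

θ' = -2.8798 + -1.5·1.5 = -5.1298
R = v/ω = -0.25/-1.5 = 0.1667
x' = 2.5 + 0.1667·(sin -5.1298 − sin -2.8798) = 2.6955
y' = -3.5 − 0.1667·(cos -5.1298 − cos -2.8798) = -3.7286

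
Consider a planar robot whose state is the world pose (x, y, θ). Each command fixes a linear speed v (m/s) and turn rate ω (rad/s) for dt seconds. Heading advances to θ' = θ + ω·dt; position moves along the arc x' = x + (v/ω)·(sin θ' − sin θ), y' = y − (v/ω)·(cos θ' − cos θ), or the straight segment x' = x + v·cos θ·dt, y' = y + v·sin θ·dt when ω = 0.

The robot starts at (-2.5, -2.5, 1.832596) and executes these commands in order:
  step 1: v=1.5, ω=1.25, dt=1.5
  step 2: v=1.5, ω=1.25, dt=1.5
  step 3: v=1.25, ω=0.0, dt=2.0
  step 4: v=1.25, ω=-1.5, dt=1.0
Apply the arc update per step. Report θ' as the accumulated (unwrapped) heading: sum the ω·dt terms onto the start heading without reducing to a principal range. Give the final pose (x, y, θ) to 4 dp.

step 1: θ'=3.7076 (R=1.2000) → pose (-4.3026, -1.7977, 3.7076)
step 2: θ'=5.5826 (R=1.2000) → pose (-4.4327, -3.7279, 5.5826)
step 3: θ'=5.5826 (straight) → pose (-2.5216, -5.3396, 5.5826)
step 4: θ'=4.0826 (R=-0.8333) → pose (-2.3853, -6.4675, 4.0826)

(-2.3853, -6.4675, 4.0826)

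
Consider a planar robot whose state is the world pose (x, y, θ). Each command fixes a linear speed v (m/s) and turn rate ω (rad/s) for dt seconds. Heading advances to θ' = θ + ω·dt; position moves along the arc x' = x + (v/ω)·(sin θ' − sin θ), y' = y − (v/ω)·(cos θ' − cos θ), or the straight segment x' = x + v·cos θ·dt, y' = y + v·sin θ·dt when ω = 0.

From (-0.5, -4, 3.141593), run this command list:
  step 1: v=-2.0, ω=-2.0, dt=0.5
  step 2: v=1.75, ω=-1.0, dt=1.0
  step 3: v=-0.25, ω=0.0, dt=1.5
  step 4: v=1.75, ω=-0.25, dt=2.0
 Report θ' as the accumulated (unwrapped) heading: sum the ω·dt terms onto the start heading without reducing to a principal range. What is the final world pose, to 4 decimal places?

(2.2425, -0.4319, 0.6416)

step 1: θ'=2.1416 (R=1.0000) → pose (0.3415, -4.4597, 2.1416)
step 2: θ'=1.1416 (R=-1.7500) → pose (0.2228, -2.7859, 1.1416)
step 3: θ'=1.1416 (straight) → pose (0.0667, -3.1269, 1.1416)
step 4: θ'=0.6416 (R=-7.0000) → pose (2.2425, -0.4319, 0.6416)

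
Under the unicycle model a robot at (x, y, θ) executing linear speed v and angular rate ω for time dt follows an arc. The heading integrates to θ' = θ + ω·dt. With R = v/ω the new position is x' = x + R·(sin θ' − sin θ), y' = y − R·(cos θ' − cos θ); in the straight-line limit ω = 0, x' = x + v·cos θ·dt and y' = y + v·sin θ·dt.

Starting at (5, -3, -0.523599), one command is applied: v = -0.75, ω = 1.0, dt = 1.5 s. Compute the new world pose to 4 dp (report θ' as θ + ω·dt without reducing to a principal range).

θ' = -0.5236 + 1.0·1.5 = 0.9764
R = v/ω = -0.75/1.0 = -0.7500
x' = 5 + -0.7500·(sin 0.9764 − sin -0.5236) = 4.0036
y' = -3 − -0.7500·(cos 0.9764 − cos -0.5236) = -3.2295

(4.0036, -3.2295, 0.9764)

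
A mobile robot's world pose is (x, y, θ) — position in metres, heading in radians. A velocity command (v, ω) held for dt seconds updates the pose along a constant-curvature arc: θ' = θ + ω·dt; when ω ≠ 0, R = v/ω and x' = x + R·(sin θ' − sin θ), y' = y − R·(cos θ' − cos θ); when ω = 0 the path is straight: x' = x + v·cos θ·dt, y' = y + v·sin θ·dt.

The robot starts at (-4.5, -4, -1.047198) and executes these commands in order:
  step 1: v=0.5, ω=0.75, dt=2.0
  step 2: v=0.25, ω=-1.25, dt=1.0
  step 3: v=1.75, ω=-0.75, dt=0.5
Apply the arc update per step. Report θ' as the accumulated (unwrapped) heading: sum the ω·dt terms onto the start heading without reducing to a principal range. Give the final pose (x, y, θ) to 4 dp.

(-2.9193, -5.0310, -1.1722)

step 1: θ'=0.4528 (R=0.6667) → pose (-3.6310, -4.2662, 0.4528)
step 2: θ'=-0.7972 (R=-0.2000) → pose (-3.4004, -4.3063, -0.7972)
step 3: θ'=-1.1722 (R=-2.3333) → pose (-2.9193, -5.0310, -1.1722)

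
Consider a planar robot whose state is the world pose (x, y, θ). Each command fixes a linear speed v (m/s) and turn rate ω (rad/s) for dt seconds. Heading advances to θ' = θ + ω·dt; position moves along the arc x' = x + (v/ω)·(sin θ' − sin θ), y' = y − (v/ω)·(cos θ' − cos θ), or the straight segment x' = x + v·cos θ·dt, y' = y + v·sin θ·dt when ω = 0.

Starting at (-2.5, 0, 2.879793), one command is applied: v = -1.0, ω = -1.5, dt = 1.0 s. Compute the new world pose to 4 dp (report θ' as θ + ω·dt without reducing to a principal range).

θ' = 2.8798 + -1.5·1.0 = 1.3798
R = v/ω = -1.0/-1.5 = 0.6667
x' = -2.5 + 0.6667·(sin 1.3798 − sin 2.8798) = -2.0180
y' = 0 − 0.6667·(cos 1.3798 − cos 2.8798) = -0.7705

(-2.0180, -0.7705, 1.3798)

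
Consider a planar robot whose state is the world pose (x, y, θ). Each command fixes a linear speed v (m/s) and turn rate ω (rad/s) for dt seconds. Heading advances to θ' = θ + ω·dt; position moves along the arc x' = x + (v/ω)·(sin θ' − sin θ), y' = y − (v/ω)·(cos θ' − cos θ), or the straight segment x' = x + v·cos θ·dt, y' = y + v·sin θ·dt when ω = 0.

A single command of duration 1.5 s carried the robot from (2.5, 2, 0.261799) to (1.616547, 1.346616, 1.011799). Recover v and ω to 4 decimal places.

v = -0.7500, ω = 0.5000

Δθ = 1.011799 − 0.261799 = 0.750000
ω = Δθ/dt = 0.750000/1.5 = 0.5000
R = Δx/(sin θ' − sin θ) = -1.5000
v = R·ω = -1.5000·0.5000 = -0.7500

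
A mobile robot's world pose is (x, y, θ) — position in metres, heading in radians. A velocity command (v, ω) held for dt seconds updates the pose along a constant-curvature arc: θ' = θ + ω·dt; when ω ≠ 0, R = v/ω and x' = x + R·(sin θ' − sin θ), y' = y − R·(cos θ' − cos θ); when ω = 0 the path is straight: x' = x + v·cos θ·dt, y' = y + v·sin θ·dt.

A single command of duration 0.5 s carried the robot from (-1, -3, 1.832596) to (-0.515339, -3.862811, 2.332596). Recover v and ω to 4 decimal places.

v = -2.0000, ω = 1.0000

Δθ = 2.332596 − 1.832596 = 0.500000
ω = Δθ/dt = 0.500000/0.5 = 1.0000
R = −Δy/(cos θ' − cos θ) = -2.0000
v = R·ω = -2.0000·1.0000 = -2.0000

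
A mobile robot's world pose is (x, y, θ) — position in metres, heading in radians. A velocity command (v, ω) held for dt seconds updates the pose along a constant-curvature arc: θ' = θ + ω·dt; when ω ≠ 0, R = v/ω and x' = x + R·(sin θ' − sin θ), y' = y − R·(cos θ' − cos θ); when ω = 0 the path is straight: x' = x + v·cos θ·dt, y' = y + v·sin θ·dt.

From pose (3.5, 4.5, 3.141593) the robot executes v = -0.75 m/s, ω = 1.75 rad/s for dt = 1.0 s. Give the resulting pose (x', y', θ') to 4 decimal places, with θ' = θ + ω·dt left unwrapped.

θ' = 3.1416 + 1.75·1.0 = 4.8916
R = v/ω = -0.75/1.75 = -0.4286
x' = 3.5 + -0.4286·(sin 4.8916 − sin 3.1416) = 3.9217
y' = 4.5 − -0.4286·(cos 4.8916 − cos 3.1416) = 5.0050

(3.9217, 5.0050, 4.8916)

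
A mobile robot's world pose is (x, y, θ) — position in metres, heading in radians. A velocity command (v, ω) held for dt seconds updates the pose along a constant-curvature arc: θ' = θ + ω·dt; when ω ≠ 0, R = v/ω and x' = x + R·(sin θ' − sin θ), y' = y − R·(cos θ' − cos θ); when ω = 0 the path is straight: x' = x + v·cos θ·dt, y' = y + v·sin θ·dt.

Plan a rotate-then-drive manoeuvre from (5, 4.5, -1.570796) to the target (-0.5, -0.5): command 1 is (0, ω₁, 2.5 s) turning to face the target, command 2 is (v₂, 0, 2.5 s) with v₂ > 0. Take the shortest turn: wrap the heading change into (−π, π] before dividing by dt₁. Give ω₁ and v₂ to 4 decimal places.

heading to target = atan2(-0.5−4.5, -0.5−5) = -2.4038
Δθ = wrap(-2.4038 − -1.5708) = -0.8330; ω₁ = Δθ/dt₁ = -0.3332
distance = √((-0.5−5)² + (-0.5−4.5)²) = 7.4330; v₂ = distance/dt₂ = 2.9732

ω₁ = -0.3332, v₂ = 2.9732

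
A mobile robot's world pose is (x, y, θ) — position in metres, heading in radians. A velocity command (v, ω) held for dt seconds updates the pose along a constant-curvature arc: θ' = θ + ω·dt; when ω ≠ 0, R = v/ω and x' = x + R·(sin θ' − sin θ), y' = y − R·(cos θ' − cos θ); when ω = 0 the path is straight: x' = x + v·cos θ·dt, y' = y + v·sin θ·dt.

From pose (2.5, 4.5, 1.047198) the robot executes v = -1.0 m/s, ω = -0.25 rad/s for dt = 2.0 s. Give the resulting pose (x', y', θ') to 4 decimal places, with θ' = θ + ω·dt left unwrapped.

θ' = 1.0472 + -0.25·2.0 = 0.5472
R = v/ω = -1.0/-0.25 = 4.0000
x' = 2.5 + 4.0000·(sin 0.5472 − sin 1.0472) = 1.1171
y' = 4.5 − 4.0000·(cos 0.5472 − cos 1.0472) = 3.0841

(1.1171, 3.0841, 0.5472)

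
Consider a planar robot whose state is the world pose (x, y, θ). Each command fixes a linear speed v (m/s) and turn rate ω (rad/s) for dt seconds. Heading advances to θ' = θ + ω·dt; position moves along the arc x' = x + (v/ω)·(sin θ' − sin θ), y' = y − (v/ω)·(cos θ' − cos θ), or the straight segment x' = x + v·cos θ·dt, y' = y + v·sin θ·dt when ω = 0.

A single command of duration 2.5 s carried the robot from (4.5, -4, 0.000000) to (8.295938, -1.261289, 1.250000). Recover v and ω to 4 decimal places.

v = 2.0000, ω = 0.5000

Δθ = 1.250000 − 0.000000 = 1.250000
ω = Δθ/dt = 1.250000/2.5 = 0.5000
R = Δx/(sin θ' − sin θ) = 4.0000
v = R·ω = 4.0000·0.5000 = 2.0000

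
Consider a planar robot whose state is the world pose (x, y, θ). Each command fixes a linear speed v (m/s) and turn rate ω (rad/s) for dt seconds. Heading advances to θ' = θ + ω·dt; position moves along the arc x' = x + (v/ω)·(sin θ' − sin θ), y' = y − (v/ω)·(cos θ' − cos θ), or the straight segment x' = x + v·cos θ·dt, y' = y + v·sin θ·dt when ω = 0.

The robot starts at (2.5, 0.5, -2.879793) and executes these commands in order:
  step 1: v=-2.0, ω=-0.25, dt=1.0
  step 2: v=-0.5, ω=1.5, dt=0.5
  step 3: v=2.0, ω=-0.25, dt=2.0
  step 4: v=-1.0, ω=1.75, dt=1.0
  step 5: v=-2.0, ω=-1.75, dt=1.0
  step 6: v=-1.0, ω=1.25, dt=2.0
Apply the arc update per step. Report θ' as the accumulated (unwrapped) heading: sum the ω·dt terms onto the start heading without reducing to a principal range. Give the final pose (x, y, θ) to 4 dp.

step 1: θ'=-3.1298 (R=8.0000) → pose (4.4762, 0.7720, -3.1298)
step 2: θ'=-2.3798 (R=-0.3333) → pose (4.7023, 0.8641, -2.3798)
step 3: θ'=-2.8798 (R=-8.0000) → pose (1.2511, -1.0745, -2.8798)
step 4: θ'=-1.1298 (R=-0.5714) → pose (1.6199, -0.2786, -1.1298)
step 5: θ'=-2.8798 (R=1.1429) → pose (2.3576, 1.3131, -2.8798)
step 6: θ'=-0.3798 (R=-0.8000) → pose (2.4472, 2.8288, -0.3798)

(2.4472, 2.8288, -0.3798)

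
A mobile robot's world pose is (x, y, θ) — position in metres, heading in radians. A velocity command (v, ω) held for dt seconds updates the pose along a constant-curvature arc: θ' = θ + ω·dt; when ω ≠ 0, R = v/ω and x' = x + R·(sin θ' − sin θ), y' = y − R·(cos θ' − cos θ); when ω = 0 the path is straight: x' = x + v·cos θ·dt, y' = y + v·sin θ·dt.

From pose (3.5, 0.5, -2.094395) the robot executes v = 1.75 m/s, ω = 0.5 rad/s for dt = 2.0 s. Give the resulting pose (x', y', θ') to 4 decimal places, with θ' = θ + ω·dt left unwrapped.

θ' = -2.0944 + 0.5·2.0 = -1.0944
R = v/ω = 1.75/0.5 = 3.5000
x' = 3.5 + 3.5000·(sin -1.0944 − sin -2.0944) = 3.4208
y' = 0.5 − 3.5000·(cos -1.0944 − cos -2.0944) = -2.8550

(3.4208, -2.8550, -1.0944)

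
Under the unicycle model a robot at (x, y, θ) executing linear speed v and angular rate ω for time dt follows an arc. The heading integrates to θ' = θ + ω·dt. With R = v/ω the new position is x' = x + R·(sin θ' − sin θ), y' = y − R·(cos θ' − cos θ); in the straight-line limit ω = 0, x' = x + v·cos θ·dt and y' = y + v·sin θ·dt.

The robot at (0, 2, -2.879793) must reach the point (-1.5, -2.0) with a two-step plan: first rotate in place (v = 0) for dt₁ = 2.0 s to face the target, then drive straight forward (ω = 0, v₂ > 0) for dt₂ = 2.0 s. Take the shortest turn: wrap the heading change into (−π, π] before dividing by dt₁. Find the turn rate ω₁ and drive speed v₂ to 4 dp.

ω₁ = 0.4751, v₂ = 2.1360

heading to target = atan2(-2−2, -1.5−0) = -1.9296
Δθ = wrap(-1.9296 − -2.8798) = 0.9502; ω₁ = Δθ/dt₁ = 0.4751
distance = √((-1.5−0)² + (-2−2)²) = 4.2720; v₂ = distance/dt₂ = 2.1360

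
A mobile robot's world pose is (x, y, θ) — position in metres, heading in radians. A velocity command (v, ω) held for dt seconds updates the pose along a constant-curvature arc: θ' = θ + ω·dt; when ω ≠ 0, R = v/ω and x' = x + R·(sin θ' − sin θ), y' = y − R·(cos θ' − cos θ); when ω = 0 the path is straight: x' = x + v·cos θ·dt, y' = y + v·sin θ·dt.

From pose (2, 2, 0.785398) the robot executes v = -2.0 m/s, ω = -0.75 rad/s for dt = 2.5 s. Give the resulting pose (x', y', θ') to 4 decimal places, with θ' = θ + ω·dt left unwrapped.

θ' = 0.7854 + -0.75·2.5 = -1.0896
R = v/ω = -2.0/-0.75 = 2.6667
x' = 2 + 2.6667·(sin -1.0896 − sin 0.7854) = -2.2495
y' = 2 − 2.6667·(cos -1.0896 − cos 0.7854) = 2.6514

(-2.2495, 2.6514, -1.0896)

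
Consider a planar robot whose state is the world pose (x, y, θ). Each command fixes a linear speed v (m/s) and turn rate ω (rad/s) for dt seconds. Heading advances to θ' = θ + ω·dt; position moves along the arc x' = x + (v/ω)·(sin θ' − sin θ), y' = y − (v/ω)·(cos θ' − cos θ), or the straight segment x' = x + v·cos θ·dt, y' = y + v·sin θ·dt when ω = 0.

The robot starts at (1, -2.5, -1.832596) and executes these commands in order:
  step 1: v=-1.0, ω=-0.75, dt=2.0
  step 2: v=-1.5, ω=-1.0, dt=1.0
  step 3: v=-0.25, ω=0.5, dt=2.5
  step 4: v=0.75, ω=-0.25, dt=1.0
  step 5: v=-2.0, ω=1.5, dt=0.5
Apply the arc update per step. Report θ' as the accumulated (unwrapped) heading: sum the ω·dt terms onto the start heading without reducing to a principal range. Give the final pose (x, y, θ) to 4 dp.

step 1: θ'=-3.3326 (R=1.3333) → pose (2.5410, -1.5360, -3.3326)
step 2: θ'=-4.3326 (R=1.5000) → pose (3.6494, -2.4526, -4.3326)
step 3: θ'=-3.0826 (R=-0.5000) → pose (4.1432, -2.7664, -3.0826)
step 4: θ'=-3.3326 (R=-3.0000) → pose (3.3968, -2.7171, -3.3326)
step 5: θ'=-2.5826 (R=-1.3333) → pose (4.3570, -2.5384, -2.5826)

(4.3570, -2.5384, -2.5826)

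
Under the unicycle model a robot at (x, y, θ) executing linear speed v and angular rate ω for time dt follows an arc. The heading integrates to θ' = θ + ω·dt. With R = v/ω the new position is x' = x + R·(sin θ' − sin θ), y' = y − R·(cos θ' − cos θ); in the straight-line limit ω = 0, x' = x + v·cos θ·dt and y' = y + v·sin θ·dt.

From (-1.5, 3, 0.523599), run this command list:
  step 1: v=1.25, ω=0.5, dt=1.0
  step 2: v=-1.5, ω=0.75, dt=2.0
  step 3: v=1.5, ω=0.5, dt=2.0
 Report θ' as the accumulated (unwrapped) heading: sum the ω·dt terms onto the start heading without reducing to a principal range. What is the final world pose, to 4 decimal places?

step 1: θ'=1.0236 (R=2.5000) → pose (-0.6150, 3.8643, 1.0236)
step 2: θ'=2.5236 (R=-2.0000) → pose (-0.0659, 1.1936, 2.5236)
step 3: θ'=3.5236 (R=3.0000) → pose (-2.9224, 1.5323, 3.5236)

(-2.9224, 1.5323, 3.5236)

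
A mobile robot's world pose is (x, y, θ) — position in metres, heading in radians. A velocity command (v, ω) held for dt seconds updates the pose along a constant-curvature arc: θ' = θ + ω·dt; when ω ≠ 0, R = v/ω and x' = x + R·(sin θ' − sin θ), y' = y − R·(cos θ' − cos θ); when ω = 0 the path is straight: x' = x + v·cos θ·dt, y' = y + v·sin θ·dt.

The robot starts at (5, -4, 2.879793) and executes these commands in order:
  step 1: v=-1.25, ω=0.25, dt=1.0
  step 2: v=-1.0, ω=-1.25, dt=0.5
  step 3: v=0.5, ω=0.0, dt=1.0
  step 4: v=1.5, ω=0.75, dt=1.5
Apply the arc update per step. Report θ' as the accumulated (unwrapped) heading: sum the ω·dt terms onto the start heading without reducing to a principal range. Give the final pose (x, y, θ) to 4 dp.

(4.1720, -3.8711, 3.6298)

step 1: θ'=3.1298 (R=-5.0000) → pose (6.2351, -4.1700, 3.1298)
step 2: θ'=2.5048 (R=0.8000) → pose (6.7014, -4.3268, 2.5048)
step 3: θ'=2.5048 (straight) → pose (6.2994, -4.0295, 2.5048)
step 4: θ'=3.6298 (R=2.0000) → pose (4.1720, -3.8711, 3.6298)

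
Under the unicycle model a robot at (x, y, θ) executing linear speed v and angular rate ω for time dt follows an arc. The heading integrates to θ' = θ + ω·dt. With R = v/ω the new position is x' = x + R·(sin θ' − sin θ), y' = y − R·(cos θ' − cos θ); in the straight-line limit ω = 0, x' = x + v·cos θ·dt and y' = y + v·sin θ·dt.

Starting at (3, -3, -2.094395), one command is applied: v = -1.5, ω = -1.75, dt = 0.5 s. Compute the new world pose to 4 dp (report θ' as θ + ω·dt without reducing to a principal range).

(3.5954, -2.5841, -2.9694)

θ' = -2.0944 + -1.75·0.5 = -2.9694
R = v/ω = -1.5/-1.75 = 0.8571
x' = 3 + 0.8571·(sin -2.9694 − sin -2.0944) = 3.5954
y' = -3 − 0.8571·(cos -2.9694 − cos -2.0944) = -2.5841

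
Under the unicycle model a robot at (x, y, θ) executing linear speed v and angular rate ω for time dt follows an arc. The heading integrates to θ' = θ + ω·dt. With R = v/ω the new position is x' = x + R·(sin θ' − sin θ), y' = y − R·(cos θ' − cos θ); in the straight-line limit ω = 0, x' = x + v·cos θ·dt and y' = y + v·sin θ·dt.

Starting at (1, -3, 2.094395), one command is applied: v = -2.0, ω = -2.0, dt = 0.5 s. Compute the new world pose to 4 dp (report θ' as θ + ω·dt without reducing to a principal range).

θ' = 2.0944 + -2.0·0.5 = 1.0944
R = v/ω = -2.0/-2.0 = 1.0000
x' = 1 + 1.0000·(sin 1.0944 − sin 2.0944) = 1.0226
y' = -3 − 1.0000·(cos 1.0944 − cos 2.0944) = -3.9586

(1.0226, -3.9586, 1.0944)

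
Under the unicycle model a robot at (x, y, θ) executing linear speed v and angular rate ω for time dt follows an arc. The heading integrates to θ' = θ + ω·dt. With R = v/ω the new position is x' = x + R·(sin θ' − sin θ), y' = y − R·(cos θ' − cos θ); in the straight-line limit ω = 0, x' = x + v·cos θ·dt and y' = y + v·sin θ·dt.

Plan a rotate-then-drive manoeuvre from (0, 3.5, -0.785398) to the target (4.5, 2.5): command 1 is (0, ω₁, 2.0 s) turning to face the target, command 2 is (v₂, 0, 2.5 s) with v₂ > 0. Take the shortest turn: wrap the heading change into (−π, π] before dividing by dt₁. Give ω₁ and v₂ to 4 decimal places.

ω₁ = 0.2834, v₂ = 1.8439

heading to target = atan2(2.5−3.5, 4.5−0) = -0.2187
Δθ = wrap(-0.2187 − -0.7854) = 0.5667; ω₁ = Δθ/dt₁ = 0.2834
distance = √((4.5−0)² + (2.5−3.5)²) = 4.6098; v₂ = distance/dt₂ = 1.8439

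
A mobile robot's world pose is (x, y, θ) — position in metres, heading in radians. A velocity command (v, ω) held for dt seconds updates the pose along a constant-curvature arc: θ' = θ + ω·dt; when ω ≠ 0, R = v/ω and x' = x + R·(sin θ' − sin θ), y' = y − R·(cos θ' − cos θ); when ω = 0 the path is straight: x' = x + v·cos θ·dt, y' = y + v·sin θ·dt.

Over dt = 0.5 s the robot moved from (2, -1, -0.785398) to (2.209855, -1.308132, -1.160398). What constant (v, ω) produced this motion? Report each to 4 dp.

Δθ = -1.160398 − -0.785398 = -0.375000
ω = Δθ/dt = -0.375000/0.5 = -0.7500
R = −Δy/(cos θ' − cos θ) = -1.0000
v = R·ω = -1.0000·-0.7500 = 0.7500

v = 0.7500, ω = -0.7500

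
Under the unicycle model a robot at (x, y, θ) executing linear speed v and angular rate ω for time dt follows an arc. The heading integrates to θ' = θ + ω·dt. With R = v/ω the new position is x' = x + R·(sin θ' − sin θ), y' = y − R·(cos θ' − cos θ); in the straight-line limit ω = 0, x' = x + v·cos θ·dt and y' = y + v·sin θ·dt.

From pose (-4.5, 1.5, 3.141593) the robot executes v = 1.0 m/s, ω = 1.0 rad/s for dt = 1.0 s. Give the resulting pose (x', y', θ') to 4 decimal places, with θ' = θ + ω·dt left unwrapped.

(-5.3415, 1.0403, 4.1416)

θ' = 3.1416 + 1.0·1.0 = 4.1416
R = v/ω = 1.0/1.0 = 1.0000
x' = -4.5 + 1.0000·(sin 4.1416 − sin 3.1416) = -5.3415
y' = 1.5 − 1.0000·(cos 4.1416 − cos 3.1416) = 1.0403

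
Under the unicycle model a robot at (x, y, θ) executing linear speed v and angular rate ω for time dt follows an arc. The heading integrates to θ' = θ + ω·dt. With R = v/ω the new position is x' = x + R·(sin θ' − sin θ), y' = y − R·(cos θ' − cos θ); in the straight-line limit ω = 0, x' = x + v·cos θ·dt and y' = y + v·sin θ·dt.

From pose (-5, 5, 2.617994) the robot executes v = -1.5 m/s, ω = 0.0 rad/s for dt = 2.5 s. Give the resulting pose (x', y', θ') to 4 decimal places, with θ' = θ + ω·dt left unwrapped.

θ' = 2.6180 + 0.0·2.5 = 2.6180
ω = 0 → straight: x' = -5 + -1.5·cos(2.6180)·2.5 = -1.7524
y' = 5 + -1.5·sin(2.6180)·2.5 = 3.1250

(-1.7524, 3.1250, 2.6180)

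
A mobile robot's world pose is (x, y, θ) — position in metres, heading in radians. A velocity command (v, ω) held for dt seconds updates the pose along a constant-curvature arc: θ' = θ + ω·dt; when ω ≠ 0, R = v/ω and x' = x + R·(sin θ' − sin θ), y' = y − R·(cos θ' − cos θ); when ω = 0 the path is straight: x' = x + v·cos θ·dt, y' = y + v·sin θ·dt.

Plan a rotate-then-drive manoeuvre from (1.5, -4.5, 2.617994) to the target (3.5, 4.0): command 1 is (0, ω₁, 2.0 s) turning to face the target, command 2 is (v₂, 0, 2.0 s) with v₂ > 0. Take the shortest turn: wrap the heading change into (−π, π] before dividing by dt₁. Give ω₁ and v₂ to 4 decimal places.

heading to target = atan2(4−-4.5, 3.5−1.5) = 1.3397
Δθ = wrap(1.3397 − 2.6180) = -1.2783; ω₁ = Δθ/dt₁ = -0.6391
distance = √((3.5−1.5)² + (4−-4.5)²) = 8.7321; v₂ = distance/dt₂ = 4.3661

ω₁ = -0.6391, v₂ = 4.3661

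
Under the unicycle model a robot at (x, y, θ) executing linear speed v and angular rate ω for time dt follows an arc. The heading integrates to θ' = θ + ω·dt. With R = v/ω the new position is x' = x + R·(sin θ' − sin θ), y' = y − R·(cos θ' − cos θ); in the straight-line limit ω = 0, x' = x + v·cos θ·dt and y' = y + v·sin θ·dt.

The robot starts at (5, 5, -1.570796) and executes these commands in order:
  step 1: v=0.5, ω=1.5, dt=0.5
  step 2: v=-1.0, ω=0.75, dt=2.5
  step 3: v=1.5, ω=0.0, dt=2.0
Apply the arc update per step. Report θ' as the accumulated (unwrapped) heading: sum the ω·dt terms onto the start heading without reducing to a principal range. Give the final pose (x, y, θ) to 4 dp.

(4.4363, 7.1310, 1.0542)

step 1: θ'=-0.8208 (R=0.3333) → pose (5.0894, 4.7728, -0.8208)
step 2: θ'=1.0542 (R=-1.3333) → pose (2.9545, 4.5225, 1.0542)
step 3: θ'=1.0542 (straight) → pose (4.4363, 7.1310, 1.0542)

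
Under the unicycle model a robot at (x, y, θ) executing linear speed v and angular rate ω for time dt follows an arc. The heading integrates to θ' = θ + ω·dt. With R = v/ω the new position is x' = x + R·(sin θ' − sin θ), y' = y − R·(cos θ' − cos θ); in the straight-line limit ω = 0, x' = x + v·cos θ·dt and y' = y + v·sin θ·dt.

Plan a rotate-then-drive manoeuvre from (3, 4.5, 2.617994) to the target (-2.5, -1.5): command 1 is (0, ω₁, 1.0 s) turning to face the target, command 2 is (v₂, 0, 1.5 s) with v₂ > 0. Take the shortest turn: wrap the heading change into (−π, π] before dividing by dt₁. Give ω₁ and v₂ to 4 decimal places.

heading to target = atan2(-1.5−4.5, -2.5−3) = -2.3127
Δθ = wrap(-2.3127 − 2.6180) = 1.3524; ω₁ = Δθ/dt₁ = 1.3524
distance = √((-2.5−3)² + (-1.5−4.5)²) = 8.1394; v₂ = distance/dt₂ = 5.4263

ω₁ = 1.3524, v₂ = 5.4263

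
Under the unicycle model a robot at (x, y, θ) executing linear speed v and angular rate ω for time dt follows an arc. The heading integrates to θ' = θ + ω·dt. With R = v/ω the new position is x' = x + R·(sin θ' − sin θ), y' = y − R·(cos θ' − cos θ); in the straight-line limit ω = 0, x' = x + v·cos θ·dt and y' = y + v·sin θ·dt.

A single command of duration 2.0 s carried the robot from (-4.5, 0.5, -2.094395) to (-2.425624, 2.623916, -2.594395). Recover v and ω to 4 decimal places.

Δθ = -2.594395 − -2.094395 = -0.500000
ω = Δθ/dt = -0.500000/2.0 = -0.2500
R = −Δy/(cos θ' − cos θ) = 6.0000
v = R·ω = 6.0000·-0.2500 = -1.5000

v = -1.5000, ω = -0.2500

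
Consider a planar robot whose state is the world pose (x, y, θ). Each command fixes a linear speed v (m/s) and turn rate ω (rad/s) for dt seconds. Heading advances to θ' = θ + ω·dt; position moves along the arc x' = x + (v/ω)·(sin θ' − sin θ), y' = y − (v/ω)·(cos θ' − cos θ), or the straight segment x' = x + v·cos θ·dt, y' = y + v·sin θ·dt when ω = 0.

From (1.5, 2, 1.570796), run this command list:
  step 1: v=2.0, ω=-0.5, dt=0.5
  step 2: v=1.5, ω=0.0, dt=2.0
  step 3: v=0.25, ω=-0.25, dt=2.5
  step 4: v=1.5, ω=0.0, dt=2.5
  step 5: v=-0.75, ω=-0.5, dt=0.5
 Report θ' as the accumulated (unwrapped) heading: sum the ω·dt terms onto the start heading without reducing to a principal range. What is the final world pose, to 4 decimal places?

step 1: θ'=1.3208 (R=-4.0000) → pose (1.6244, 2.9896, 1.3208)
step 2: θ'=1.3208 (straight) → pose (2.3666, 5.8964, 1.3208)
step 3: θ'=0.6958 (R=-1.0000) → pose (2.6945, 6.4165, 0.6958)
step 4: θ'=0.6958 (straight) → pose (5.5728, 8.8202, 0.6958)
step 5: θ'=0.4458 (R=1.5000) → pose (5.2580, 8.6181, 0.4458)

(5.2580, 8.6181, 0.4458)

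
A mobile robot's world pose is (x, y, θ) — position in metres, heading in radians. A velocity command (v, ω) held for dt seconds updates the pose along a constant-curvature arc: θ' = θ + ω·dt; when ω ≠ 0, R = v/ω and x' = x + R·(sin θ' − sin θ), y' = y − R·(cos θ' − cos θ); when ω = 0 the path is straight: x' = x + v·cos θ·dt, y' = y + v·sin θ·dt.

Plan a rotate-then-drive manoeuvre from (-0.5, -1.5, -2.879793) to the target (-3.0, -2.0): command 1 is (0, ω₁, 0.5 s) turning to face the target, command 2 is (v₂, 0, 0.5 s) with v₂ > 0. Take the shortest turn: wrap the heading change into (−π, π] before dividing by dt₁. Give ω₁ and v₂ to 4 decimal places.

ω₁ = -0.1288, v₂ = 5.0990

heading to target = atan2(-2−-1.5, -3−-0.5) = -2.9442
Δθ = wrap(-2.9442 − -2.8798) = -0.0644; ω₁ = Δθ/dt₁ = -0.1288
distance = √((-3−-0.5)² + (-2−-1.5)²) = 2.5495; v₂ = distance/dt₂ = 5.0990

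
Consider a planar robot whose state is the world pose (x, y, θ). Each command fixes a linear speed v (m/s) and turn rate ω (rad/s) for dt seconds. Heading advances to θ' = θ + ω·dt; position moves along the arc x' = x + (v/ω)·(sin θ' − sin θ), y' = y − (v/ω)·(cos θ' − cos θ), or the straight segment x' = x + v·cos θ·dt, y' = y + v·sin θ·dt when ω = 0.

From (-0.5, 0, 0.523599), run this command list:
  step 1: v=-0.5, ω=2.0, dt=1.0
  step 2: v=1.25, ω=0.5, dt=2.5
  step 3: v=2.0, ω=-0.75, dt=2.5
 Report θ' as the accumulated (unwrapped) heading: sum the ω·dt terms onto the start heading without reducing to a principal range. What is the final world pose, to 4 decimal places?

step 1: θ'=2.5236 (R=-0.2500) → pose (-0.5199, -0.4203, 2.5236)
step 2: θ'=3.7736 (R=2.5000) → pose (-3.4453, -0.4408, 3.7736)
step 3: θ'=1.8986 (R=-2.6667) → pose (-7.5453, 0.8523, 1.8986)

(-7.5453, 0.8523, 1.8986)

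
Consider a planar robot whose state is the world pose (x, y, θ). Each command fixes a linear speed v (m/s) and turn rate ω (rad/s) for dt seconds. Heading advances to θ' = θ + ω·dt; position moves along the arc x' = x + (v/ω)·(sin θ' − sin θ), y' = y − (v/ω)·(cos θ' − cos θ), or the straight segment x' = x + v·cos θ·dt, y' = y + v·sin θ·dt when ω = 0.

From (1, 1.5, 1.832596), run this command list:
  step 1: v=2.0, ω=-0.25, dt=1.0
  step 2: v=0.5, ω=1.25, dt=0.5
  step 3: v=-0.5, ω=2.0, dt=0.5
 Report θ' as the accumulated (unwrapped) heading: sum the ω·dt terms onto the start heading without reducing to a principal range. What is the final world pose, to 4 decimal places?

(0.8671, 3.6085, 3.2076)

step 1: θ'=1.5826 (R=-8.0000) → pose (0.7280, 3.4762, 1.5826)
step 2: θ'=2.2076 (R=0.4000) → pose (0.6496, 3.7093, 2.2076)
step 3: θ'=3.2076 (R=-0.2500) → pose (0.8671, 3.6085, 3.2076)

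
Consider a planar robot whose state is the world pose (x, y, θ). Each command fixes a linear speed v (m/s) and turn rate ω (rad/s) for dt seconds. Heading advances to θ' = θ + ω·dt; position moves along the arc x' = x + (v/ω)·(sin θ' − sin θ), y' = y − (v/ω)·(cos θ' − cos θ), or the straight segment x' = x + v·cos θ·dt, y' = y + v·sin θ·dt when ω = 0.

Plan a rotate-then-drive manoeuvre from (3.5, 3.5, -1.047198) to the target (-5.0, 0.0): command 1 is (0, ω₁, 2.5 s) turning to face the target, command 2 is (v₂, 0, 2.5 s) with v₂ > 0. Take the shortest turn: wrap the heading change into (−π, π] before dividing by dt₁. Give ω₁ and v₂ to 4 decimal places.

ω₁ = -0.6815, v₂ = 3.6770

heading to target = atan2(0−3.5, -5−3.5) = -2.7510
Δθ = wrap(-2.7510 − -1.0472) = -1.7038; ω₁ = Δθ/dt₁ = -0.6815
distance = √((-5−3.5)² + (0−3.5)²) = 9.1924; v₂ = distance/dt₂ = 3.6770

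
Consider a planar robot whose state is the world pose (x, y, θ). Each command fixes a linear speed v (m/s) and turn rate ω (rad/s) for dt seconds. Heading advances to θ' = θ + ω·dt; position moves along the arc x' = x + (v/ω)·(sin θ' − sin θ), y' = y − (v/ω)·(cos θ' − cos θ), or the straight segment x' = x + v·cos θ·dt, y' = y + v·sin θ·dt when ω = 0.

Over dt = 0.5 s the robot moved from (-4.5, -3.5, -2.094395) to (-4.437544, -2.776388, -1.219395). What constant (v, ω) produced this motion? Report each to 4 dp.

Δθ = -1.219395 − -2.094395 = 0.875000
ω = Δθ/dt = 0.875000/0.5 = 1.7500
R = −Δy/(cos θ' − cos θ) = -0.8571
v = R·ω = -0.8571·1.7500 = -1.5000

v = -1.5000, ω = 1.7500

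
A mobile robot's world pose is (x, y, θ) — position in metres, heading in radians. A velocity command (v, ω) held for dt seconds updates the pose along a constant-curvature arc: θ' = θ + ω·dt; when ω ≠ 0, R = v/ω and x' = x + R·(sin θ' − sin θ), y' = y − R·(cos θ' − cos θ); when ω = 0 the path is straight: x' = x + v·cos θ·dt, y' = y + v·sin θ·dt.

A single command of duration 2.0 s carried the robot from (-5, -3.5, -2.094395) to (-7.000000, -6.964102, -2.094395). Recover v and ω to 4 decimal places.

v = 2.0000, ω = 0.0000

Δθ = -2.094395 − -2.094395 = 0.000000
ω = Δθ/dt = 0.000000/2.0 = 0.0000
ω = 0 → v = (Δx·cos θ + Δy·sin θ)/dt = 2.0000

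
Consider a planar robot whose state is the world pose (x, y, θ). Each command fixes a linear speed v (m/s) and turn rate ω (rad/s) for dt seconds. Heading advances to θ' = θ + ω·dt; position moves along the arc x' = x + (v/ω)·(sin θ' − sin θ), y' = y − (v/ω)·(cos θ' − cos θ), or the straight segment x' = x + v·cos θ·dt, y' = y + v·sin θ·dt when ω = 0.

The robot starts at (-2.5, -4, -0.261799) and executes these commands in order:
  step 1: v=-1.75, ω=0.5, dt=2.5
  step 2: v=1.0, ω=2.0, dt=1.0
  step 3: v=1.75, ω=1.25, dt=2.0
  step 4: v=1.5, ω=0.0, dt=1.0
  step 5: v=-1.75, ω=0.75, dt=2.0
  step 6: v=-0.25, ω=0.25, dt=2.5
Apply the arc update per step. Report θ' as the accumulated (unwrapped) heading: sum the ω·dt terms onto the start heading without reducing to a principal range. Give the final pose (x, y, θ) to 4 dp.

step 1: θ'=0.9882 (R=-3.5000) → pose (-6.3285, -5.4551, 0.9882)
step 2: θ'=2.9882 (R=0.5000) → pose (-6.6696, -4.6858, 2.9882)
step 3: θ'=5.4882 (R=1.4000) → pose (-7.8829, -7.0498, 5.4882)
step 4: θ'=5.4882 (straight) → pose (-6.8325, -8.1206, 5.4882)
step 5: θ'=6.9882 (R=-2.3333) → pose (-10.0102, -7.9775, 6.9882)
step 6: θ'=7.6132 (R=-1.0000) → pose (-10.3333, -8.5007, 7.6132)

(-10.3333, -8.5007, 7.6132)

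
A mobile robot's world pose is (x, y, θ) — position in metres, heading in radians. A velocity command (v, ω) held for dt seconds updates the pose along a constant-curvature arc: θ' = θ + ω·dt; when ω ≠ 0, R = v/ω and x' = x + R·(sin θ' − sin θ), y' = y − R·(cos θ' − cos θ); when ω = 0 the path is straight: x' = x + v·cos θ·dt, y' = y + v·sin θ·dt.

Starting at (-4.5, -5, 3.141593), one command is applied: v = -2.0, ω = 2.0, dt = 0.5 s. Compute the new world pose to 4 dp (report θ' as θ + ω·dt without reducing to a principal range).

(-3.6585, -4.5403, 4.1416)

θ' = 3.1416 + 2.0·0.5 = 4.1416
R = v/ω = -2.0/2.0 = -1.0000
x' = -4.5 + -1.0000·(sin 4.1416 − sin 3.1416) = -3.6585
y' = -5 − -1.0000·(cos 4.1416 − cos 3.1416) = -4.5403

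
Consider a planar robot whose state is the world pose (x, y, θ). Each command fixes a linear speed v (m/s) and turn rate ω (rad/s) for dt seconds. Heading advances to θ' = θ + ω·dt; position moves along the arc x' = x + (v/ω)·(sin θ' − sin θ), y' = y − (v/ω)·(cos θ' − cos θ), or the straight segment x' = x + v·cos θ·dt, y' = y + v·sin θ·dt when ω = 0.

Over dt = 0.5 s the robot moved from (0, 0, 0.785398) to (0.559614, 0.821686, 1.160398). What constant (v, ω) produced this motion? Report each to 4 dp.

v = 2.0000, ω = 0.7500

Δθ = 1.160398 − 0.785398 = 0.375000
ω = Δθ/dt = 0.375000/0.5 = 0.7500
R = −Δy/(cos θ' − cos θ) = 2.6667
v = R·ω = 2.6667·0.7500 = 2.0000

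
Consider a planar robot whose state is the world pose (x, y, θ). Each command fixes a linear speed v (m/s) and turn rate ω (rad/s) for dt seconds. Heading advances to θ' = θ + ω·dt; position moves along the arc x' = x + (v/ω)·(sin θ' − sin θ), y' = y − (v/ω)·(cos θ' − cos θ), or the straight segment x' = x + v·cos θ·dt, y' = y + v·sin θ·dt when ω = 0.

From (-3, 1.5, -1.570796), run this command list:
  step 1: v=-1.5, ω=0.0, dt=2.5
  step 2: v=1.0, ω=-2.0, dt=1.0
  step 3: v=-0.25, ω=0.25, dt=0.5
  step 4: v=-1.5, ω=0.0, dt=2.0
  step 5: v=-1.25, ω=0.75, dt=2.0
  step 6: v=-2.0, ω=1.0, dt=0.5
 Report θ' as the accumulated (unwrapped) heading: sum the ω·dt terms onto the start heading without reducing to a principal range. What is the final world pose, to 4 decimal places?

step 1: θ'=-1.5708 (straight) → pose (-3.0000, 5.2500, -1.5708)
step 2: θ'=-3.5708 (R=-0.5000) → pose (-3.7081, 4.7954, -3.5708)
step 3: θ'=-3.4458 (R=-1.0000) → pose (-3.5915, 4.7506, -3.4458)
step 4: θ'=-3.4458 (straight) → pose (-0.7292, 3.8520, -3.4458)
step 5: θ'=-1.9458 (R=-1.6667) → pose (1.3209, 4.8317, -1.9458)
step 6: θ'=-1.4458 (R=-2.0000) → pose (1.4442, 5.8135, -1.4458)

(1.4442, 5.8135, -1.4458)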